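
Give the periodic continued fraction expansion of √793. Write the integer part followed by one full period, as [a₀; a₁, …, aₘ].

[28; 6, 4, 6, 56]

a₀ = ⌊√793⌋ = 28.
With m₀=0, d₀=1 and mₖ₊₁ = dₖaₖ − mₖ, dₖ₊₁ = (n − mₖ₊₁²)/dₖ, aₖ₊₁ = ⌊(a₀+mₖ₊₁)/dₖ₊₁⌋:
  k=1: m=28, d=9, a=6
  k=2: m=26, d=13, a=4
  k=3: m=26, d=9, a=6
  k=4: m=28, d=1, a=56
d=1 and a=2a₀=56 at k=4, so the next step gives (m, d) = (28, 9) again — its k=1 value — and the period has length 4.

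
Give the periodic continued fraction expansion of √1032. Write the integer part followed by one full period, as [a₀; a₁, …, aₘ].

[32; 8, 64]

a₀ = ⌊√1032⌋ = 32.
With m₀=0, d₀=1 and mₖ₊₁ = dₖaₖ − mₖ, dₖ₊₁ = (n − mₖ₊₁²)/dₖ, aₖ₊₁ = ⌊(a₀+mₖ₊₁)/dₖ₊₁⌋:
  k=1: m=32, d=8, a=8
  k=2: m=32, d=1, a=64
d=1 and a=2a₀=64 at k=2, so the next step gives (m, d) = (32, 8) again — its k=1 value — and the period has length 2.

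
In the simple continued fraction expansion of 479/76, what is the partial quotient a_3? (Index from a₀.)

479 = 6·76 + 23   →  a_0 = 6
76 = 3·23 + 7   →  a_1 = 3
23 = 3·7 + 2   →  a_2 = 3
7 = 3·2 + 1   →  a_3 = 3

3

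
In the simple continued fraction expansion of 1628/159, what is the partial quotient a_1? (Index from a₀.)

1628 = 10·159 + 38   →  a_0 = 10
159 = 4·38 + 7   →  a_1 = 4

4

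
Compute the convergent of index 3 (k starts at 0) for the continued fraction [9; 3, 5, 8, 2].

Using pₖ = aₖpₖ₋₁ + pₖ₋₂, qₖ = aₖqₖ₋₁ + qₖ₋₂ (with p₋₁=1, p₋₂=0, q₋₁=0, q₋₂=1):
  k=0: a=9, p=9, q=1
  k=1: a=3, p=28, q=3
  k=2: a=5, p=149, q=16
  k=3: a=8, p=1220, q=131

1220/131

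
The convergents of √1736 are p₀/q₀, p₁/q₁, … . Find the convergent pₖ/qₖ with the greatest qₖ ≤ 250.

10333/248

√1736 = [41; 1, 1, 1, 82, …] (period length 4).
Convergents:
  p_0/q_0 = 41/1
  p_1/q_1 = 42/1
  p_2/q_2 = 83/2
  p_3/q_3 = 125/3
  p_4/q_4 = 10333/248
  p_5/q_5 = 10458/251
q_4 = 248 ≤ 250 < 251 = q_5, so the answer is 10333/248.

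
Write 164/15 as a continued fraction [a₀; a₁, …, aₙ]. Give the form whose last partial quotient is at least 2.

[10; 1, 14]

164 = 10·15 + 14
15 = 1·14 + 1
14 = 14·1 + 0  (stop)
So 164/15 = [10; 1, 14].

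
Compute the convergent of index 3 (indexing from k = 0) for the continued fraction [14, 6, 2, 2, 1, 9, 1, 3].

Using pₖ = aₖpₖ₋₁ + pₖ₋₂, qₖ = aₖqₖ₋₁ + qₖ₋₂ (with p₋₁=1, p₋₂=0, q₋₁=0, q₋₂=1):
  k=0: a=14, p=14, q=1
  k=1: a=6, p=85, q=6
  k=2: a=2, p=184, q=13
  k=3: a=2, p=453, q=32

453/32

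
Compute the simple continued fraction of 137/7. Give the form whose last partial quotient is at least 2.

[19; 1, 1, 3]

137 = 19·7 + 4
7 = 1·4 + 3
4 = 1·3 + 1
3 = 3·1 + 0  (stop)
So 137/7 = [19; 1, 1, 3].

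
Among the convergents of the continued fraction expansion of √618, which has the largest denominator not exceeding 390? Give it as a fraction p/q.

√618 = [24; 1, 6, 8, 6, 1, 48, …] (period length 6).
Convergents:
  p_0/q_0 = 24/1
  p_1/q_1 = 25/1
  p_2/q_2 = 174/7
  p_3/q_3 = 1417/57
  p_4/q_4 = 8676/349
  p_5/q_5 = 10093/406
q_4 = 349 ≤ 390 < 406 = q_5, so the answer is 8676/349.

8676/349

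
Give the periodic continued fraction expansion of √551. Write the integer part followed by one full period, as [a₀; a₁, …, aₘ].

[23; 2, 8, 1, 8, 2, 46]

a₀ = ⌊√551⌋ = 23.
With m₀=0, d₀=1 and mₖ₊₁ = dₖaₖ − mₖ, dₖ₊₁ = (n − mₖ₊₁²)/dₖ, aₖ₊₁ = ⌊(a₀+mₖ₊₁)/dₖ₊₁⌋:
  k=1: m=23, d=22, a=2
  k=2: m=21, d=5, a=8
  k=3: m=19, d=38, a=1
  k=4: m=19, d=5, a=8
  k=5: m=21, d=22, a=2
  k=6: m=23, d=1, a=46
d=1 and a=2a₀=46 at k=6, so the next step gives (m, d) = (23, 22) again — its k=1 value — and the period has length 6.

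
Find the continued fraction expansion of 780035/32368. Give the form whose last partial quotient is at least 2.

[24; 10, 9, 2, 10, 16]

780035 = 24*32368 + 3203
32368 = 10*3203 + 338
3203 = 9*338 + 161
338 = 2*161 + 16
161 = 10*16 + 1
16 = 16*1 + 0  (stop)
So 780035/32368 = [24; 10, 9, 2, 10, 16].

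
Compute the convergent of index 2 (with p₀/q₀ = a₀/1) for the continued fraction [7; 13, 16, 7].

Using pₖ = aₖpₖ₋₁ + pₖ₋₂, qₖ = aₖqₖ₋₁ + qₖ₋₂ (with p₋₁=1, p₋₂=0, q₋₁=0, q₋₂=1):
  k=0: a=7, p=7, q=1
  k=1: a=13, p=92, q=13
  k=2: a=16, p=1479, q=209

1479/209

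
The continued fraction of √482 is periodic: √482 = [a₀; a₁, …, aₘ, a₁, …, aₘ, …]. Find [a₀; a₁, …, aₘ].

[21; 1, 20, 1, 42]

a₀ = ⌊√482⌋ = 21.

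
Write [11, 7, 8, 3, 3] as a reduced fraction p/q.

6584/591

Fold from the inside: start with 3/1.
  3 + 1/3 = 10/3
  8 + 3/10 = 83/10
  7 + 10/83 = 591/83
  11 + 83/591 = 6584/591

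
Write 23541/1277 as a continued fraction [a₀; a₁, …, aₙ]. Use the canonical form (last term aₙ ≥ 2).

23541 = 18×1277 + 555
1277 = 2×555 + 167
555 = 3×167 + 54
167 = 3×54 + 5
54 = 10×5 + 4
5 = 1×4 + 1
4 = 4×1 + 0  (stop)
So 23541/1277 = [18; 2, 3, 3, 10, 1, 4].

[18; 2, 3, 3, 10, 1, 4]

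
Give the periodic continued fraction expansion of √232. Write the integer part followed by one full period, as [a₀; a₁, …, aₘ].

[15; 4, 3, 7, 3, 4, 30]

a₀ = ⌊√232⌋ = 15.
With m₀=0, d₀=1 and mₖ₊₁ = dₖaₖ − mₖ, dₖ₊₁ = (n − mₖ₊₁²)/dₖ, aₖ₊₁ = ⌊(a₀+mₖ₊₁)/dₖ₊₁⌋:
  k=1: m=15, d=7, a=4
  k=2: m=13, d=9, a=3
  k=3: m=14, d=4, a=7
  k=4: m=14, d=9, a=3
  k=5: m=13, d=7, a=4
  k=6: m=15, d=1, a=30
d=1 and a=2a₀=30 at k=6, so the next step gives (m, d) = (15, 7) again — its k=1 value — and the period has length 6.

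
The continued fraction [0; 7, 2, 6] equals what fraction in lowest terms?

Using pₖ = aₖpₖ₋₁ + pₖ₋₂ and qₖ = aₖqₖ₋₁ + qₖ₋₂:
  k=0: a=0, p=0, q=1
  k=1: a=7, p=1, q=7
  k=2: a=2, p=2, q=15
  k=3: a=6, p=13, q=97

13/97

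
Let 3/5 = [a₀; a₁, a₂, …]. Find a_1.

1

3 = 0·5 + 3   →  a_0 = 0
5 = 1·3 + 2   →  a_1 = 1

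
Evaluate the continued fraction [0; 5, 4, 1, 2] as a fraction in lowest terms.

Fold from the inside: start with 2/1.
  1 + 1/2 = 3/2
  4 + 2/3 = 14/3
  5 + 3/14 = 73/14
  0 + 14/73 = 14/73

14/73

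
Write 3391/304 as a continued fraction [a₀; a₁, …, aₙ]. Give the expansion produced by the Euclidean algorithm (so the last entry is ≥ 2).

[11; 6, 2, 7, 3]

3391 = 11*304 + 47
304 = 6*47 + 22
47 = 2*22 + 3
22 = 7*3 + 1
3 = 3*1 + 0  (stop)
So 3391/304 = [11; 6, 2, 7, 3].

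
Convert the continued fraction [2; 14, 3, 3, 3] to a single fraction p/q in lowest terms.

Using pₖ = aₖpₖ₋₁ + pₖ₋₂ and qₖ = aₖqₖ₋₁ + qₖ₋₂:
  k=0: a=2, p=2, q=1
  k=1: a=14, p=29, q=14
  k=2: a=3, p=89, q=43
  k=3: a=3, p=296, q=143
  k=4: a=3, p=977, q=472

977/472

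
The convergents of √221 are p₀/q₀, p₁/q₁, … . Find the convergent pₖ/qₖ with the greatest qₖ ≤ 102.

1442/97

√221 = [14; 1, 6, 2, 6, 1, 28, …] (period length 6).
Convergents:
  p_0/q_0 = 14/1
  p_1/q_1 = 15/1
  p_2/q_2 = 104/7
  p_3/q_3 = 223/15
  p_4/q_4 = 1442/97
  p_5/q_5 = 1665/112
q_4 = 97 ≤ 102 < 112 = q_5, so the answer is 1442/97.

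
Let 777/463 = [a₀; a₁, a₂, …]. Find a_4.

777 = 1·463 + 314   →  a_0 = 1
463 = 1·314 + 149   →  a_1 = 1
314 = 2·149 + 16   →  a_2 = 2
149 = 9·16 + 5   →  a_3 = 9
16 = 3·5 + 1   →  a_4 = 3

3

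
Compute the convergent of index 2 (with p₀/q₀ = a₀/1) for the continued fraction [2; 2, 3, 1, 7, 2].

17/7

Using pₖ = aₖpₖ₋₁ + pₖ₋₂, qₖ = aₖqₖ₋₁ + qₖ₋₂ (with p₋₁=1, p₋₂=0, q₋₁=0, q₋₂=1):
  k=0: a=2, p=2, q=1
  k=1: a=2, p=5, q=2
  k=2: a=3, p=17, q=7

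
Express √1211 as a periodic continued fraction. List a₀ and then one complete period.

a₀ = ⌊√1211⌋ = 34.
With m₀=0, d₀=1 and mₖ₊₁ = dₖaₖ − mₖ, dₖ₊₁ = (n − mₖ₊₁²)/dₖ, aₖ₊₁ = ⌊(a₀+mₖ₊₁)/dₖ₊₁⌋:
  k=1: m=34, d=55, a=1
  k=2: m=21, d=14, a=3
  k=3: m=21, d=55, a=1
  k=4: m=34, d=1, a=68
d=1 and a=2a₀=68 at k=4, so the next step gives (m, d) = (34, 55) again — its k=1 value — and the period has length 4.

[34; 1, 3, 1, 68]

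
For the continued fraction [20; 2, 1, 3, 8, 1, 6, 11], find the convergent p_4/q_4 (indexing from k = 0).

Using pₖ = aₖpₖ₋₁ + pₖ₋₂, qₖ = aₖqₖ₋₁ + qₖ₋₂ (with p₋₁=1, p₋₂=0, q₋₁=0, q₋₂=1):
  k=0: a=20, p=20, q=1
  k=1: a=2, p=41, q=2
  k=2: a=1, p=61, q=3
  k=3: a=3, p=224, q=11
  k=4: a=8, p=1853, q=91

1853/91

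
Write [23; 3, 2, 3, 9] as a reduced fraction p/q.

Using pₖ = aₖpₖ₋₁ + pₖ₋₂ and qₖ = aₖqₖ₋₁ + qₖ₋₂:
  k=0: a=23, p=23, q=1
  k=1: a=3, p=70, q=3
  k=2: a=2, p=163, q=7
  k=3: a=3, p=559, q=24
  k=4: a=9, p=5194, q=223

5194/223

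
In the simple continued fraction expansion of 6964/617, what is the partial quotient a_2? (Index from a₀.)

2

6964 = 11·617 + 177   →  a_0 = 11
617 = 3·177 + 86   →  a_1 = 3
177 = 2·86 + 5   →  a_2 = 2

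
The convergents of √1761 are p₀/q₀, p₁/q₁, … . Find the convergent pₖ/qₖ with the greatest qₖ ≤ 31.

1175/28

√1761 = [41; 1, 26, 1, 82, …] (period length 4).
Convergents:
  p_0/q_0 = 41/1
  p_1/q_1 = 42/1
  p_2/q_2 = 1133/27
  p_3/q_3 = 1175/28
  p_4/q_4 = 97483/2323
q_3 = 28 ≤ 31 < 2323 = q_4, so the answer is 1175/28.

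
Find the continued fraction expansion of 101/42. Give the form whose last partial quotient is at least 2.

[2; 2, 2, 8]

101 = 2×42 + 17
42 = 2×17 + 8
17 = 2×8 + 1
8 = 8×1 + 0  (stop)
So 101/42 = [2; 2, 2, 8].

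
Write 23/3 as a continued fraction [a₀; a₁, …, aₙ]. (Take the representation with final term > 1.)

23 = 7*3 + 2
3 = 1*2 + 1
2 = 2*1 + 0  (stop)
So 23/3 = [7; 1, 2].

[7; 1, 2]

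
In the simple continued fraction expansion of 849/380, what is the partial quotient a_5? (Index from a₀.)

849 = 2·380 + 89   →  a_0 = 2
380 = 4·89 + 24   →  a_1 = 4
89 = 3·24 + 17   →  a_2 = 3
24 = 1·17 + 7   →  a_3 = 1
17 = 2·7 + 3   →  a_4 = 2
7 = 2·3 + 1   →  a_5 = 2

2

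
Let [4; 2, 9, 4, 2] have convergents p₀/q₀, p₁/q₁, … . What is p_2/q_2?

Using pₖ = aₖpₖ₋₁ + pₖ₋₂, qₖ = aₖqₖ₋₁ + qₖ₋₂ (with p₋₁=1, p₋₂=0, q₋₁=0, q₋₂=1):
  k=0: a=4, p=4, q=1
  k=1: a=2, p=9, q=2
  k=2: a=9, p=85, q=19

85/19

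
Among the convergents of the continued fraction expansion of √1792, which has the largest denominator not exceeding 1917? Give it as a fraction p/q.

√1792 = [42; 3, 84, …] (period length 2).
Convergents:
  p_0/q_0 = 42/1
  p_1/q_1 = 127/3
  p_2/q_2 = 10710/253
  p_3/q_3 = 32257/762
  p_4/q_4 = 2720298/64261
q_3 = 762 ≤ 1917 < 64261 = q_4, so the answer is 32257/762.

32257/762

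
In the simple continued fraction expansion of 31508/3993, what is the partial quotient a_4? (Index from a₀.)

3

31508 = 7·3993 + 3557   →  a_0 = 7
3993 = 1·3557 + 436   →  a_1 = 1
3557 = 8·436 + 69   →  a_2 = 8
436 = 6·69 + 22   →  a_3 = 6
69 = 3·22 + 3   →  a_4 = 3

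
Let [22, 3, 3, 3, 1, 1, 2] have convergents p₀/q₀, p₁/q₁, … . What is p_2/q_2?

Using pₖ = aₖpₖ₋₁ + pₖ₋₂, qₖ = aₖqₖ₋₁ + qₖ₋₂ (with p₋₁=1, p₋₂=0, q₋₁=0, q₋₂=1):
  k=0: a=22, p=22, q=1
  k=1: a=3, p=67, q=3
  k=2: a=3, p=223, q=10

223/10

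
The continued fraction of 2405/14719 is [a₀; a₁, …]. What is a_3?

3

2405 = 0·14719 + 2405   →  a_0 = 0
14719 = 6·2405 + 289   →  a_1 = 6
2405 = 8·289 + 93   →  a_2 = 8
289 = 3·93 + 10   →  a_3 = 3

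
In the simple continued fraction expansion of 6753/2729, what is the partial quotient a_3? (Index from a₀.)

6753 = 2·2729 + 1295   →  a_0 = 2
2729 = 2·1295 + 139   →  a_1 = 2
1295 = 9·139 + 44   →  a_2 = 9
139 = 3·44 + 7   →  a_3 = 3

3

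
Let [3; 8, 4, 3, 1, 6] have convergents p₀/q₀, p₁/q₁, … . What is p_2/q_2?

Using pₖ = aₖpₖ₋₁ + pₖ₋₂, qₖ = aₖqₖ₋₁ + qₖ₋₂ (with p₋₁=1, p₋₂=0, q₋₁=0, q₋₂=1):
  k=0: a=3, p=3, q=1
  k=1: a=8, p=25, q=8
  k=2: a=4, p=103, q=33

103/33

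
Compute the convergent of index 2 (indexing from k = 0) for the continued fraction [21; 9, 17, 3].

3251/154

Using pₖ = aₖpₖ₋₁ + pₖ₋₂, qₖ = aₖqₖ₋₁ + qₖ₋₂ (with p₋₁=1, p₋₂=0, q₋₁=0, q₋₂=1):
  k=0: a=21, p=21, q=1
  k=1: a=9, p=190, q=9
  k=2: a=17, p=3251, q=154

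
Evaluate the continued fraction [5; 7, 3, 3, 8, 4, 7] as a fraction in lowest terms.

Using pₖ = aₖpₖ₋₁ + pₖ₋₂ and qₖ = aₖqₖ₋₁ + qₖ₋₂:
  k=0: a=5, p=5, q=1
  k=1: a=7, p=36, q=7
  k=2: a=3, p=113, q=22
  k=3: a=3, p=375, q=73
  k=4: a=8, p=3113, q=606
  k=5: a=4, p=12827, q=2497
  k=6: a=7, p=92902, q=18085

92902/18085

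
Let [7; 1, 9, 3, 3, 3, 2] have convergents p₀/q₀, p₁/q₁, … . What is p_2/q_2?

Using pₖ = aₖpₖ₋₁ + pₖ₋₂, qₖ = aₖqₖ₋₁ + qₖ₋₂ (with p₋₁=1, p₋₂=0, q₋₁=0, q₋₂=1):
  k=0: a=7, p=7, q=1
  k=1: a=1, p=8, q=1
  k=2: a=9, p=79, q=10

79/10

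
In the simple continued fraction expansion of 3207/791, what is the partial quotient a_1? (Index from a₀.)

3207 = 4·791 + 43   →  a_0 = 4
791 = 18·43 + 17   →  a_1 = 18

18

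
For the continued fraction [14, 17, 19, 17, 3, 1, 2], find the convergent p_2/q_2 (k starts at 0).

Using pₖ = aₖpₖ₋₁ + pₖ₋₂, qₖ = aₖqₖ₋₁ + qₖ₋₂ (with p₋₁=1, p₋₂=0, q₋₁=0, q₋₂=1):
  k=0: a=14, p=14, q=1
  k=1: a=17, p=239, q=17
  k=2: a=19, p=4555, q=324

4555/324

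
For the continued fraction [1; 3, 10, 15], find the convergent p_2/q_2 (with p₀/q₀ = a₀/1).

Using pₖ = aₖpₖ₋₁ + pₖ₋₂, qₖ = aₖqₖ₋₁ + qₖ₋₂ (with p₋₁=1, p₋₂=0, q₋₁=0, q₋₂=1):
  k=0: a=1, p=1, q=1
  k=1: a=3, p=4, q=3
  k=2: a=10, p=41, q=31

41/31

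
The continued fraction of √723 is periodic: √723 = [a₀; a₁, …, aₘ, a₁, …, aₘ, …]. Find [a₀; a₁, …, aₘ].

[26; 1, 7, 1, 52]

a₀ = ⌊√723⌋ = 26.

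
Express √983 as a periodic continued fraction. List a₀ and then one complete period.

a₀ = ⌊√983⌋ = 31.
With m₀=0, d₀=1 and mₖ₊₁ = dₖaₖ − mₖ, dₖ₊₁ = (n − mₖ₊₁²)/dₖ, aₖ₊₁ = ⌊(a₀+mₖ₊₁)/dₖ₊₁⌋:
  k=1: m=31, d=22, a=2
  k=2: m=13, d=37, a=1
  k=3: m=24, d=11, a=5
  k=4: m=31, d=2, a=31
  k=5: m=31, d=11, a=5
  k=6: m=24, d=37, a=1
  k=7: m=13, d=22, a=2
  k=8: m=31, d=1, a=62
d=1 and a=2a₀=62 at k=8, so the next step gives (m, d) = (31, 22) again — its k=1 value — and the period has length 8.

[31; 2, 1, 5, 31, 5, 1, 2, 62]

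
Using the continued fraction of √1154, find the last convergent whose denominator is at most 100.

1155/34

√1154 = [33; 1, 32, 1, 66, …] (period length 4).
Convergents:
  p_0/q_0 = 33/1
  p_1/q_1 = 34/1
  p_2/q_2 = 1121/33
  p_3/q_3 = 1155/34
  p_4/q_4 = 77351/2277
q_3 = 34 ≤ 100 < 2277 = q_4, so the answer is 1155/34.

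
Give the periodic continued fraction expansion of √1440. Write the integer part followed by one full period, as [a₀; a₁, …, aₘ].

a₀ = ⌊√1440⌋ = 37.
With m₀=0, d₀=1 and mₖ₊₁ = dₖaₖ − mₖ, dₖ₊₁ = (n − mₖ₊₁²)/dₖ, aₖ₊₁ = ⌊(a₀+mₖ₊₁)/dₖ₊₁⌋:
  k=1: m=37, d=71, a=1
  k=2: m=34, d=4, a=17
  k=3: m=34, d=71, a=1
  k=4: m=37, d=1, a=74
d=1 and a=2a₀=74 at k=4, so the next step gives (m, d) = (37, 71) again — its k=1 value — and the period has length 4.

[37; 1, 17, 1, 74]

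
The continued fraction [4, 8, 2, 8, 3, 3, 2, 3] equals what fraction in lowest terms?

Fold from the inside: start with 3/1.
  2 + 1/3 = 7/3
  3 + 3/7 = 24/7
  3 + 7/24 = 79/24
  8 + 24/79 = 656/79
  2 + 79/656 = 1391/656
  8 + 656/1391 = 11784/1391
  4 + 1391/11784 = 48527/11784

48527/11784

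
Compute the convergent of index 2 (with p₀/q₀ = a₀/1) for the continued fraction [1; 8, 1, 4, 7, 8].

10/9

Using pₖ = aₖpₖ₋₁ + pₖ₋₂, qₖ = aₖqₖ₋₁ + qₖ₋₂ (with p₋₁=1, p₋₂=0, q₋₁=0, q₋₂=1):
  k=0: a=1, p=1, q=1
  k=1: a=8, p=9, q=8
  k=2: a=1, p=10, q=9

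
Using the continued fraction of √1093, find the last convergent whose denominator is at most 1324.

18018/545

√1093 = [33; 16, 1, 1, 16, 66, …] (period length 5).
Convergents:
  p_0/q_0 = 33/1
  p_1/q_1 = 529/16
  p_2/q_2 = 562/17
  p_3/q_3 = 1091/33
  p_4/q_4 = 18018/545
  p_5/q_5 = 1190279/36003
q_4 = 545 ≤ 1324 < 36003 = q_5, so the answer is 18018/545.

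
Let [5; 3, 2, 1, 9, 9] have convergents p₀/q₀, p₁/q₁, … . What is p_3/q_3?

53/10

Using pₖ = aₖpₖ₋₁ + pₖ₋₂, qₖ = aₖqₖ₋₁ + qₖ₋₂ (with p₋₁=1, p₋₂=0, q₋₁=0, q₋₂=1):
  k=0: a=5, p=5, q=1
  k=1: a=3, p=16, q=3
  k=2: a=2, p=37, q=7
  k=3: a=1, p=53, q=10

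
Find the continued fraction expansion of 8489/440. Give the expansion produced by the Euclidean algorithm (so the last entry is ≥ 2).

[19; 3, 2, 2, 3, 3, 2]

8489 = 19*440 + 129
440 = 3*129 + 53
129 = 2*53 + 23
53 = 2*23 + 7
23 = 3*7 + 2
7 = 3*2 + 1
2 = 2*1 + 0  (stop)
So 8489/440 = [19; 3, 2, 2, 3, 3, 2].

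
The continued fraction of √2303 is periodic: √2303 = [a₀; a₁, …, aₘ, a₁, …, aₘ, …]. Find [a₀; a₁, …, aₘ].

a₀ = ⌊√2303⌋ = 47.

[47; 1, 94]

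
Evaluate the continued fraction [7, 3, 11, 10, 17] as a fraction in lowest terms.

42953/5865

Using pₖ = aₖpₖ₋₁ + pₖ₋₂ and qₖ = aₖqₖ₋₁ + qₖ₋₂:
  k=0: a=7, p=7, q=1
  k=1: a=3, p=22, q=3
  k=2: a=11, p=249, q=34
  k=3: a=10, p=2512, q=343
  k=4: a=17, p=42953, q=5865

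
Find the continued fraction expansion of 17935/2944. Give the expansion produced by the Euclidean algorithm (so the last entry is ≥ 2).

[6; 10, 1, 6, 3, 12]

17935 = 6×2944 + 271
2944 = 10×271 + 234
271 = 1×234 + 37
234 = 6×37 + 12
37 = 3×12 + 1
12 = 12×1 + 0  (stop)
So 17935/2944 = [6; 10, 1, 6, 3, 12].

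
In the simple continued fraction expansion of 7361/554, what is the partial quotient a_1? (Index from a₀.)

7361 = 13·554 + 159   →  a_0 = 13
554 = 3·159 + 77   →  a_1 = 3

3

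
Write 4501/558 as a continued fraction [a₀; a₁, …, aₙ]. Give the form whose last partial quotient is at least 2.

4501 = 8*558 + 37
558 = 15*37 + 3
37 = 12*3 + 1
3 = 3*1 + 0  (stop)
So 4501/558 = [8; 15, 12, 3].

[8; 15, 12, 3]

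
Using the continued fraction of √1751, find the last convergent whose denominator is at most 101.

√1751 = [41; 1, 5, 2, 4, 2, 5, 1, 82, …] (period length 8).
Convergents:
  p_0/q_0 = 41/1
  p_1/q_1 = 42/1
  p_2/q_2 = 251/6
  p_3/q_3 = 544/13
  p_4/q_4 = 2427/58
  p_5/q_5 = 5398/129
q_4 = 58 ≤ 101 < 129 = q_5, so the answer is 2427/58.

2427/58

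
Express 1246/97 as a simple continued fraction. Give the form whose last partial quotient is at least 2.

[12; 1, 5, 2, 7]

1246 = 12*97 + 82
97 = 1*82 + 15
82 = 5*15 + 7
15 = 2*7 + 1
7 = 7*1 + 0  (stop)
So 1246/97 = [12; 1, 5, 2, 7].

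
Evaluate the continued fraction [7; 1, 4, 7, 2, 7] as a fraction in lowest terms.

4488/575

Using pₖ = aₖpₖ₋₁ + pₖ₋₂ and qₖ = aₖqₖ₋₁ + qₖ₋₂:
  k=0: a=7, p=7, q=1
  k=1: a=1, p=8, q=1
  k=2: a=4, p=39, q=5
  k=3: a=7, p=281, q=36
  k=4: a=2, p=601, q=77
  k=5: a=7, p=4488, q=575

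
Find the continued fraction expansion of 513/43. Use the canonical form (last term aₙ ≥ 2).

[11; 1, 13, 3]

513 = 11*43 + 40
43 = 1*40 + 3
40 = 13*3 + 1
3 = 3*1 + 0  (stop)
So 513/43 = [11; 1, 13, 3].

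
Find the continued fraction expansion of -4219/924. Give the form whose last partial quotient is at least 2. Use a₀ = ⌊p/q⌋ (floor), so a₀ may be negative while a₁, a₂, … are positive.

[-5; 2, 3, 3, 2, 17]

-4219 = -5·924 + 401
924 = 2·401 + 122
401 = 3·122 + 35
122 = 3·35 + 17
35 = 2·17 + 1
17 = 17·1 + 0  (stop)
So -4219/924 = [-5; 2, 3, 3, 2, 17].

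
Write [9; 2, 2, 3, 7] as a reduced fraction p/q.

1167/124

Using pₖ = aₖpₖ₋₁ + pₖ₋₂ and qₖ = aₖqₖ₋₁ + qₖ₋₂:
  k=0: a=9, p=9, q=1
  k=1: a=2, p=19, q=2
  k=2: a=2, p=47, q=5
  k=3: a=3, p=160, q=17
  k=4: a=7, p=1167, q=124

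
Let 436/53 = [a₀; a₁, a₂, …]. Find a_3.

2

436 = 8·53 + 12   →  a_0 = 8
53 = 4·12 + 5   →  a_1 = 4
12 = 2·5 + 2   →  a_2 = 2
5 = 2·2 + 1   →  a_3 = 2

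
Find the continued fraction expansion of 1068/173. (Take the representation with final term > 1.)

[6; 5, 1, 3, 3, 2]

1068 = 6*173 + 30
173 = 5*30 + 23
30 = 1*23 + 7
23 = 3*7 + 2
7 = 3*2 + 1
2 = 2*1 + 0  (stop)
So 1068/173 = [6; 5, 1, 3, 3, 2].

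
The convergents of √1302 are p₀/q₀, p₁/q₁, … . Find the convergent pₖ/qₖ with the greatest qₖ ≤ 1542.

√1302 = [36; 12, 72, …] (period length 2).
Convergents:
  p_0/q_0 = 36/1
  p_1/q_1 = 433/12
  p_2/q_2 = 31212/865
  p_3/q_3 = 374977/10392
q_2 = 865 ≤ 1542 < 10392 = q_3, so the answer is 31212/865.

31212/865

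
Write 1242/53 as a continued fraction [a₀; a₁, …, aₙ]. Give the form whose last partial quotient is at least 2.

[23; 2, 3, 3, 2]

1242 = 23×53 + 23
53 = 2×23 + 7
23 = 3×7 + 2
7 = 3×2 + 1
2 = 2×1 + 0  (stop)
So 1242/53 = [23; 2, 3, 3, 2].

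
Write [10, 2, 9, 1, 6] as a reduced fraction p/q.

Using pₖ = aₖpₖ₋₁ + pₖ₋₂ and qₖ = aₖqₖ₋₁ + qₖ₋₂:
  k=0: a=10, p=10, q=1
  k=1: a=2, p=21, q=2
  k=2: a=9, p=199, q=19
  k=3: a=1, p=220, q=21
  k=4: a=6, p=1519, q=145

1519/145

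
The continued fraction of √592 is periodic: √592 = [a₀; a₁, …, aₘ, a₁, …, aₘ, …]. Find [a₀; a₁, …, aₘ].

[24; 3, 48]

a₀ = ⌊√592⌋ = 24.
With m₀=0, d₀=1 and mₖ₊₁ = dₖaₖ − mₖ, dₖ₊₁ = (n − mₖ₊₁²)/dₖ, aₖ₊₁ = ⌊(a₀+mₖ₊₁)/dₖ₊₁⌋:
  k=1: m=24, d=16, a=3
  k=2: m=24, d=1, a=48
d=1 and a=2a₀=48 at k=2, so the next step gives (m, d) = (24, 16) again — its k=1 value — and the period has length 2.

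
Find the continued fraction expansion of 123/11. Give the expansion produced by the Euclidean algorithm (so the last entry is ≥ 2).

[11; 5, 2]

123 = 11·11 + 2
11 = 5·2 + 1
2 = 2·1 + 0  (stop)
So 123/11 = [11; 5, 2].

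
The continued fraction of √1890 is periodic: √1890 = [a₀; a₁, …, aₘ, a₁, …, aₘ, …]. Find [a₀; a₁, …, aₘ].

a₀ = ⌊√1890⌋ = 43.
With m₀=0, d₀=1 and mₖ₊₁ = dₖaₖ − mₖ, dₖ₊₁ = (n − mₖ₊₁²)/dₖ, aₖ₊₁ = ⌊(a₀+mₖ₊₁)/dₖ₊₁⌋:
  k=1: m=43, d=41, a=2
  k=2: m=39, d=9, a=9
  k=3: m=42, d=14, a=6
  k=4: m=42, d=9, a=9
  k=5: m=39, d=41, a=2
  k=6: m=43, d=1, a=86
d=1 and a=2a₀=86 at k=6, so the next step gives (m, d) = (43, 41) again — its k=1 value — and the period has length 6.

[43; 2, 9, 6, 9, 2, 86]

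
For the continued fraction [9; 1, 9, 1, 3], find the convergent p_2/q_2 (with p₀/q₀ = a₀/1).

99/10

Using pₖ = aₖpₖ₋₁ + pₖ₋₂, qₖ = aₖqₖ₋₁ + qₖ₋₂ (with p₋₁=1, p₋₂=0, q₋₁=0, q₋₂=1):
  k=0: a=9, p=9, q=1
  k=1: a=1, p=10, q=1
  k=2: a=9, p=99, q=10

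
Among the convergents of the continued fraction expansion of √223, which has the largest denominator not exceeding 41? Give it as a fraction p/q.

224/15

√223 = [14; 1, 13, 1, 28, …] (period length 4).
Convergents:
  p_0/q_0 = 14/1
  p_1/q_1 = 15/1
  p_2/q_2 = 209/14
  p_3/q_3 = 224/15
  p_4/q_4 = 6481/434
q_3 = 15 ≤ 41 < 434 = q_4, so the answer is 224/15.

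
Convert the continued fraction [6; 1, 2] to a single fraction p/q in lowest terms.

20/3

Fold from the inside: start with 2/1.
  1 + 1/2 = 3/2
  6 + 2/3 = 20/3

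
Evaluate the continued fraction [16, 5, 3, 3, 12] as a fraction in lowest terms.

Fold from the inside: start with 12/1.
  3 + 1/12 = 37/12
  3 + 12/37 = 123/37
  5 + 37/123 = 652/123
  16 + 123/652 = 10555/652

10555/652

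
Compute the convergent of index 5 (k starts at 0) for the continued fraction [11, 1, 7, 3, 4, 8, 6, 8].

10561/889

Using pₖ = aₖpₖ₋₁ + pₖ₋₂, qₖ = aₖqₖ₋₁ + qₖ₋₂ (with p₋₁=1, p₋₂=0, q₋₁=0, q₋₂=1):
  k=0: a=11, p=11, q=1
  k=1: a=1, p=12, q=1
  k=2: a=7, p=95, q=8
  k=3: a=3, p=297, q=25
  k=4: a=4, p=1283, q=108
  k=5: a=8, p=10561, q=889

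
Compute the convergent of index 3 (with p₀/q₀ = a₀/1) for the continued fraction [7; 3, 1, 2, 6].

80/11

Using pₖ = aₖpₖ₋₁ + pₖ₋₂, qₖ = aₖqₖ₋₁ + qₖ₋₂ (with p₋₁=1, p₋₂=0, q₋₁=0, q₋₂=1):
  k=0: a=7, p=7, q=1
  k=1: a=3, p=22, q=3
  k=2: a=1, p=29, q=4
  k=3: a=2, p=80, q=11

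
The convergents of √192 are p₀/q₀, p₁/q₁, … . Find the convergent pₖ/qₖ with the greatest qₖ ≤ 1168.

√192 = [13; 1, 5, 1, 26, …] (period length 4).
Convergents:
  p_0/q_0 = 13/1
  p_1/q_1 = 14/1
  p_2/q_2 = 83/6
  p_3/q_3 = 97/7
  p_4/q_4 = 2605/188
  p_5/q_5 = 2702/195
  p_6/q_6 = 16115/1163
  p_7/q_7 = 18817/1358
q_6 = 1163 ≤ 1168 < 1358 = q_7, so the answer is 16115/1163.

16115/1163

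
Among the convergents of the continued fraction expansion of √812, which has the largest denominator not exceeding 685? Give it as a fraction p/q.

6497/228

√812 = [28; 2, 56, …] (period length 2).
Convergents:
  p_0/q_0 = 28/1
  p_1/q_1 = 57/2
  p_2/q_2 = 3220/113
  p_3/q_3 = 6497/228
  p_4/q_4 = 367052/12881
q_3 = 228 ≤ 685 < 12881 = q_4, so the answer is 6497/228.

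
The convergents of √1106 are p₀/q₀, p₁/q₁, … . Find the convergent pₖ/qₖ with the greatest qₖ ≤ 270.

√1106 = [33; 3, 1, 8, 1, 3, 66, …] (period length 6).
Convergents:
  p_0/q_0 = 33/1
  p_1/q_1 = 100/3
  p_2/q_2 = 133/4
  p_3/q_3 = 1164/35
  p_4/q_4 = 1297/39
  p_5/q_5 = 5055/152
  p_6/q_6 = 334927/10071
q_5 = 152 ≤ 270 < 10071 = q_6, so the answer is 5055/152.

5055/152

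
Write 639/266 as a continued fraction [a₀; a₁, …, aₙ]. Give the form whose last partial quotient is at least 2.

639 = 2×266 + 107
266 = 2×107 + 52
107 = 2×52 + 3
52 = 17×3 + 1
3 = 3×1 + 0  (stop)
So 639/266 = [2; 2, 2, 17, 3].

[2; 2, 2, 17, 3]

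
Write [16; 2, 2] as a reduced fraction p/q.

Using pₖ = aₖpₖ₋₁ + pₖ₋₂ and qₖ = aₖqₖ₋₁ + qₖ₋₂:
  k=0: a=16, p=16, q=1
  k=1: a=2, p=33, q=2
  k=2: a=2, p=82, q=5

82/5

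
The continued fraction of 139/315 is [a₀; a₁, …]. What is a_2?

3

139 = 0·315 + 139   →  a_0 = 0
315 = 2·139 + 37   →  a_1 = 2
139 = 3·37 + 28   →  a_2 = 3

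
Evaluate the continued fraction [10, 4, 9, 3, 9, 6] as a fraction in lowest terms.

Fold from the inside: start with 6/1.
  9 + 1/6 = 55/6
  3 + 6/55 = 171/55
  9 + 55/171 = 1594/171
  4 + 171/1594 = 6547/1594
  10 + 1594/6547 = 67064/6547

67064/6547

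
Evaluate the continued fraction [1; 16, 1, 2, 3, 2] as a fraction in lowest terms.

407/384

Fold from the inside: start with 2/1.
  3 + 1/2 = 7/2
  2 + 2/7 = 16/7
  1 + 7/16 = 23/16
  16 + 16/23 = 384/23
  1 + 23/384 = 407/384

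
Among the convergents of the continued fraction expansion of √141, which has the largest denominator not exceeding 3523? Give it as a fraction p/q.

18049/1520

√141 = [11; 1, 6, 1, 22, …] (period length 4).
Convergents:
  p_0/q_0 = 11/1
  p_1/q_1 = 12/1
  p_2/q_2 = 83/7
  p_3/q_3 = 95/8
  p_4/q_4 = 2173/183
  p_5/q_5 = 2268/191
  p_6/q_6 = 15781/1329
  p_7/q_7 = 18049/1520
  p_8/q_8 = 412859/34769
q_7 = 1520 ≤ 3523 < 34769 = q_8, so the answer is 18049/1520.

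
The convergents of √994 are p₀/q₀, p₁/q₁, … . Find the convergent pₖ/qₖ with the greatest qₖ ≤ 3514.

72104/2287

√994 = [31; 1, 1, 8, 1, 1, 62, …] (period length 6).
Convergents:
  p_0/q_0 = 31/1
  p_1/q_1 = 32/1
  p_2/q_2 = 63/2
  p_3/q_3 = 536/17
  p_4/q_4 = 599/19
  p_5/q_5 = 1135/36
  p_6/q_6 = 70969/2251
  p_7/q_7 = 72104/2287
  p_8/q_8 = 143073/4538
q_7 = 2287 ≤ 3514 < 4538 = q_8, so the answer is 72104/2287.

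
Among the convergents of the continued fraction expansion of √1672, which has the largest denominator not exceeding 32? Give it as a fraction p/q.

√1672 = [40; 1, 8, 10, 8, 1, 80, …] (period length 6).
Convergents:
  p_0/q_0 = 40/1
  p_1/q_1 = 41/1
  p_2/q_2 = 368/9
  p_3/q_3 = 3721/91
q_2 = 9 ≤ 32 < 91 = q_3, so the answer is 368/9.

368/9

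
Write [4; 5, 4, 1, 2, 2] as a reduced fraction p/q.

Using pₖ = aₖpₖ₋₁ + pₖ₋₂ and qₖ = aₖqₖ₋₁ + qₖ₋₂:
  k=0: a=4, p=4, q=1
  k=1: a=5, p=21, q=5
  k=2: a=4, p=88, q=21
  k=3: a=1, p=109, q=26
  k=4: a=2, p=306, q=73
  k=5: a=2, p=721, q=172

721/172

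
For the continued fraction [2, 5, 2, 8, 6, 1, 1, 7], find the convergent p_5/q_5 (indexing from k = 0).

Using pₖ = aₖpₖ₋₁ + pₖ₋₂, qₖ = aₖqₖ₋₁ + qₖ₋₂ (with p₋₁=1, p₋₂=0, q₋₁=0, q₋₂=1):
  k=0: a=2, p=2, q=1
  k=1: a=5, p=11, q=5
  k=2: a=2, p=24, q=11
  k=3: a=8, p=203, q=93
  k=4: a=6, p=1242, q=569
  k=5: a=1, p=1445, q=662

1445/662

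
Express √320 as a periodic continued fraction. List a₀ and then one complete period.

a₀ = ⌊√320⌋ = 17.

[17; 1, 7, 1, 34]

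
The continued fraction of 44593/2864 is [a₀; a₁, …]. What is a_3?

44593 = 15·2864 + 1633   →  a_0 = 15
2864 = 1·1633 + 1231   →  a_1 = 1
1633 = 1·1231 + 402   →  a_2 = 1
1231 = 3·402 + 25   →  a_3 = 3

3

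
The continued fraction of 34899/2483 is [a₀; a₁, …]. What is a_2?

34899 = 14·2483 + 137   →  a_0 = 14
2483 = 18·137 + 17   →  a_1 = 18
137 = 8·17 + 1   →  a_2 = 8

8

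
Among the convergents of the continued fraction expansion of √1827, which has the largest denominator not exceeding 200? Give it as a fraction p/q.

6497/152

√1827 = [42; 1, 2, 1, 8, 1, 2, 1, 84, …] (period length 8).
Convergents:
  p_0/q_0 = 42/1
  p_1/q_1 = 43/1
  p_2/q_2 = 128/3
  p_3/q_3 = 171/4
  p_4/q_4 = 1496/35
  p_5/q_5 = 1667/39
  p_6/q_6 = 4830/113
  p_7/q_7 = 6497/152
  p_8/q_8 = 550578/12881
q_7 = 152 ≤ 200 < 12881 = q_8, so the answer is 6497/152.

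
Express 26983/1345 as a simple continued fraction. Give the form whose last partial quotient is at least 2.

26983 = 20·1345 + 83
1345 = 16·83 + 17
83 = 4·17 + 15
17 = 1·15 + 2
15 = 7·2 + 1
2 = 2·1 + 0  (stop)
So 26983/1345 = [20; 16, 4, 1, 7, 2].

[20; 16, 4, 1, 7, 2]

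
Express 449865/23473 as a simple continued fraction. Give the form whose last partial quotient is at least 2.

449865 = 19·23473 + 3878
23473 = 6·3878 + 205
3878 = 18·205 + 188
205 = 1·188 + 17
188 = 11·17 + 1
17 = 17·1 + 0  (stop)
So 449865/23473 = [19; 6, 18, 1, 11, 17].

[19; 6, 18, 1, 11, 17]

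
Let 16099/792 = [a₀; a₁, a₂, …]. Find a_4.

16099 = 20·792 + 259   →  a_0 = 20
792 = 3·259 + 15   →  a_1 = 3
259 = 17·15 + 4   →  a_2 = 17
15 = 3·4 + 3   →  a_3 = 3
4 = 1·3 + 1   →  a_4 = 1

1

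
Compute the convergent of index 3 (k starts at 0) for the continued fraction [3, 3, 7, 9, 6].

667/201

Using pₖ = aₖpₖ₋₁ + pₖ₋₂, qₖ = aₖqₖ₋₁ + qₖ₋₂ (with p₋₁=1, p₋₂=0, q₋₁=0, q₋₂=1):
  k=0: a=3, p=3, q=1
  k=1: a=3, p=10, q=3
  k=2: a=7, p=73, q=22
  k=3: a=9, p=667, q=201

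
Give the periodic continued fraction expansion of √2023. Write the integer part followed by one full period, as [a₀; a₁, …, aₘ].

a₀ = ⌊√2023⌋ = 44.
With m₀=0, d₀=1 and mₖ₊₁ = dₖaₖ − mₖ, dₖ₊₁ = (n − mₖ₊₁²)/dₖ, aₖ₊₁ = ⌊(a₀+mₖ₊₁)/dₖ₊₁⌋:
  k=1: m=44, d=87, a=1
  k=2: m=43, d=2, a=43
  k=3: m=43, d=87, a=1
  k=4: m=44, d=1, a=88
d=1 and a=2a₀=88 at k=4, so the next step gives (m, d) = (44, 87) again — its k=1 value — and the period has length 4.

[44; 1, 43, 1, 88]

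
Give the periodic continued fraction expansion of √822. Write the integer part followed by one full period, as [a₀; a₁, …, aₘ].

a₀ = ⌊√822⌋ = 28.

[28; 1, 2, 28, 2, 1, 56]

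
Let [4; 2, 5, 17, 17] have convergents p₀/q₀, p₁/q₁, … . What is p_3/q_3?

842/189

Using pₖ = aₖpₖ₋₁ + pₖ₋₂, qₖ = aₖqₖ₋₁ + qₖ₋₂ (with p₋₁=1, p₋₂=0, q₋₁=0, q₋₂=1):
  k=0: a=4, p=4, q=1
  k=1: a=2, p=9, q=2
  k=2: a=5, p=49, q=11
  k=3: a=17, p=842, q=189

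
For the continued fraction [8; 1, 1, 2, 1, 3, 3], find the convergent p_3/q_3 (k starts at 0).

43/5

Using pₖ = aₖpₖ₋₁ + pₖ₋₂, qₖ = aₖqₖ₋₁ + qₖ₋₂ (with p₋₁=1, p₋₂=0, q₋₁=0, q₋₂=1):
  k=0: a=8, p=8, q=1
  k=1: a=1, p=9, q=1
  k=2: a=1, p=17, q=2
  k=3: a=2, p=43, q=5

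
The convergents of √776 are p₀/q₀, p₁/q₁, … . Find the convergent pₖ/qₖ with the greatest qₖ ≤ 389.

10697/384

√776 = [27; 1, 5, 1, 54, …] (period length 4).
Convergents:
  p_0/q_0 = 27/1
  p_1/q_1 = 28/1
  p_2/q_2 = 167/6
  p_3/q_3 = 195/7
  p_4/q_4 = 10697/384
  p_5/q_5 = 10892/391
q_4 = 384 ≤ 389 < 391 = q_5, so the answer is 10697/384.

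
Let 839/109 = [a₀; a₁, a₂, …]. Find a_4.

839 = 7·109 + 76   →  a_0 = 7
109 = 1·76 + 33   →  a_1 = 1
76 = 2·33 + 10   →  a_2 = 2
33 = 3·10 + 3   →  a_3 = 3
10 = 3·3 + 1   →  a_4 = 3

3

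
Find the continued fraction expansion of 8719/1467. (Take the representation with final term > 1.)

[5; 1, 16, 1, 2, 13, 2]

8719 = 5·1467 + 1384
1467 = 1·1384 + 83
1384 = 16·83 + 56
83 = 1·56 + 27
56 = 2·27 + 2
27 = 13·2 + 1
2 = 2·1 + 0  (stop)
So 8719/1467 = [5; 1, 16, 1, 2, 13, 2].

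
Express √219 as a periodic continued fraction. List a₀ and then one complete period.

[14; 1, 3, 1, 28]

a₀ = ⌊√219⌋ = 14.
With m₀=0, d₀=1 and mₖ₊₁ = dₖaₖ − mₖ, dₖ₊₁ = (n − mₖ₊₁²)/dₖ, aₖ₊₁ = ⌊(a₀+mₖ₊₁)/dₖ₊₁⌋:
  k=1: m=14, d=23, a=1
  k=2: m=9, d=6, a=3
  k=3: m=9, d=23, a=1
  k=4: m=14, d=1, a=28
d=1 and a=2a₀=28 at k=4, so the next step gives (m, d) = (14, 23) again — its k=1 value — and the period has length 4.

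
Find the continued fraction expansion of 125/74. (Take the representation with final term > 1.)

125 = 1*74 + 51
74 = 1*51 + 23
51 = 2*23 + 5
23 = 4*5 + 3
5 = 1*3 + 2
3 = 1*2 + 1
2 = 2*1 + 0  (stop)
So 125/74 = [1; 1, 2, 4, 1, 1, 2].

[1; 1, 2, 4, 1, 1, 2]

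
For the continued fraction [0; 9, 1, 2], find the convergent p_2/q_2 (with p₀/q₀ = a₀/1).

1/10

Using pₖ = aₖpₖ₋₁ + pₖ₋₂, qₖ = aₖqₖ₋₁ + qₖ₋₂ (with p₋₁=1, p₋₂=0, q₋₁=0, q₋₂=1):
  k=0: a=0, p=0, q=1
  k=1: a=9, p=1, q=9
  k=2: a=1, p=1, q=10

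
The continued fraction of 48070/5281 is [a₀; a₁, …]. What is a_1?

9

48070 = 9·5281 + 541   →  a_0 = 9
5281 = 9·541 + 412   →  a_1 = 9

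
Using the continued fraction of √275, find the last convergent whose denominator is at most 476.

6683/403

√275 = [16; 1, 1, 2, 1, 1, 32, …] (period length 6).
Convergents:
  p_0/q_0 = 16/1
  p_1/q_1 = 17/1
  p_2/q_2 = 33/2
  p_3/q_3 = 83/5
  p_4/q_4 = 116/7
  p_5/q_5 = 199/12
  p_6/q_6 = 6484/391
  p_7/q_7 = 6683/403
  p_8/q_8 = 13167/794
q_7 = 403 ≤ 476 < 794 = q_8, so the answer is 6683/403.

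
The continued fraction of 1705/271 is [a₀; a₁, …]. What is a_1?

3

1705 = 6·271 + 79   →  a_0 = 6
271 = 3·79 + 34   →  a_1 = 3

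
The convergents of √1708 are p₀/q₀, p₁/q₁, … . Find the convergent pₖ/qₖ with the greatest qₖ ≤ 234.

7687/186

√1708 = [41; 3, 20, 3, 82, …] (period length 4).
Convergents:
  p_0/q_0 = 41/1
  p_1/q_1 = 124/3
  p_2/q_2 = 2521/61
  p_3/q_3 = 7687/186
  p_4/q_4 = 632855/15313
q_3 = 186 ≤ 234 < 15313 = q_4, so the answer is 7687/186.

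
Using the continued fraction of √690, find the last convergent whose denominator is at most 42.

394/15

√690 = [26; 3, 1, 2, 1, 3, 52, …] (period length 6).
Convergents:
  p_0/q_0 = 26/1
  p_1/q_1 = 79/3
  p_2/q_2 = 105/4
  p_3/q_3 = 289/11
  p_4/q_4 = 394/15
  p_5/q_5 = 1471/56
q_4 = 15 ≤ 42 < 56 = q_5, so the answer is 394/15.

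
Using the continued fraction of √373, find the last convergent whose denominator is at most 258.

1603/83

√373 = [19; 3, 5, 5, 3, 38, …] (period length 5).
Convergents:
  p_0/q_0 = 19/1
  p_1/q_1 = 58/3
  p_2/q_2 = 309/16
  p_3/q_3 = 1603/83
  p_4/q_4 = 5118/265
q_3 = 83 ≤ 258 < 265 = q_4, so the answer is 1603/83.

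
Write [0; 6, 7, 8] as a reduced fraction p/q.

57/350

Using pₖ = aₖpₖ₋₁ + pₖ₋₂ and qₖ = aₖqₖ₋₁ + qₖ₋₂:
  k=0: a=0, p=0, q=1
  k=1: a=6, p=1, q=6
  k=2: a=7, p=7, q=43
  k=3: a=8, p=57, q=350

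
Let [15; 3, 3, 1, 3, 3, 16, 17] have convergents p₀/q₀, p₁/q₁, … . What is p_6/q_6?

39934/2609

Using pₖ = aₖpₖ₋₁ + pₖ₋₂, qₖ = aₖqₖ₋₁ + qₖ₋₂ (with p₋₁=1, p₋₂=0, q₋₁=0, q₋₂=1):
  k=0: a=15, p=15, q=1
  k=1: a=3, p=46, q=3
  k=2: a=3, p=153, q=10
  k=3: a=1, p=199, q=13
  k=4: a=3, p=750, q=49
  k=5: a=3, p=2449, q=160
  k=6: a=16, p=39934, q=2609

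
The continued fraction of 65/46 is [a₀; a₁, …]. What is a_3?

65 = 1·46 + 19   →  a_0 = 1
46 = 2·19 + 8   →  a_1 = 2
19 = 2·8 + 3   →  a_2 = 2
8 = 2·3 + 2   →  a_3 = 2

2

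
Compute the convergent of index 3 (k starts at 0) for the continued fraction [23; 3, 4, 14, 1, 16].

4312/185

Using pₖ = aₖpₖ₋₁ + pₖ₋₂, qₖ = aₖqₖ₋₁ + qₖ₋₂ (with p₋₁=1, p₋₂=0, q₋₁=0, q₋₂=1):
  k=0: a=23, p=23, q=1
  k=1: a=3, p=70, q=3
  k=2: a=4, p=303, q=13
  k=3: a=14, p=4312, q=185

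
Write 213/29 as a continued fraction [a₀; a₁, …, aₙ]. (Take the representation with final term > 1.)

213 = 7×29 + 10
29 = 2×10 + 9
10 = 1×9 + 1
9 = 9×1 + 0  (stop)
So 213/29 = [7; 2, 1, 9].

[7; 2, 1, 9]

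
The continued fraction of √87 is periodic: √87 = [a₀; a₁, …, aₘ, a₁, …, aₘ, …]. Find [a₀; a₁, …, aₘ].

a₀ = ⌊√87⌋ = 9.

[9; 3, 18]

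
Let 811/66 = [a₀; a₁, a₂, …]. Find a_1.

3

811 = 12·66 + 19   →  a_0 = 12
66 = 3·19 + 9   →  a_1 = 3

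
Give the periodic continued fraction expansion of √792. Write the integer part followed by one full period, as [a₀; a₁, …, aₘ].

a₀ = ⌊√792⌋ = 28.

[28; 7, 56]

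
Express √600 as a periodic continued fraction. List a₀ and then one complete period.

[24; 2, 48]

a₀ = ⌊√600⌋ = 24.
With m₀=0, d₀=1 and mₖ₊₁ = dₖaₖ − mₖ, dₖ₊₁ = (n − mₖ₊₁²)/dₖ, aₖ₊₁ = ⌊(a₀+mₖ₊₁)/dₖ₊₁⌋:
  k=1: m=24, d=24, a=2
  k=2: m=24, d=1, a=48
d=1 and a=2a₀=48 at k=2, so the next step gives (m, d) = (24, 24) again — its k=1 value — and the period has length 2.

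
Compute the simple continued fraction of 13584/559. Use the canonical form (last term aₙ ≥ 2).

[24; 3, 3, 18, 3]

13584 = 24×559 + 168
559 = 3×168 + 55
168 = 3×55 + 3
55 = 18×3 + 1
3 = 3×1 + 0  (stop)
So 13584/559 = [24; 3, 3, 18, 3].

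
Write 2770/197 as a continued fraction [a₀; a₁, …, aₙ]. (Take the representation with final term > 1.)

[14; 16, 2, 2, 2]

2770 = 14·197 + 12
197 = 16·12 + 5
12 = 2·5 + 2
5 = 2·2 + 1
2 = 2·1 + 0  (stop)
So 2770/197 = [14; 16, 2, 2, 2].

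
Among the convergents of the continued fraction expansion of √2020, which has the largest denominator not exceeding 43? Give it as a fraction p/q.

√2020 = [44; 1, 16, 1, 88, …] (period length 4).
Convergents:
  p_0/q_0 = 44/1
  p_1/q_1 = 45/1
  p_2/q_2 = 764/17
  p_3/q_3 = 809/18
  p_4/q_4 = 71956/1601
q_3 = 18 ≤ 43 < 1601 = q_4, so the answer is 809/18.

809/18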